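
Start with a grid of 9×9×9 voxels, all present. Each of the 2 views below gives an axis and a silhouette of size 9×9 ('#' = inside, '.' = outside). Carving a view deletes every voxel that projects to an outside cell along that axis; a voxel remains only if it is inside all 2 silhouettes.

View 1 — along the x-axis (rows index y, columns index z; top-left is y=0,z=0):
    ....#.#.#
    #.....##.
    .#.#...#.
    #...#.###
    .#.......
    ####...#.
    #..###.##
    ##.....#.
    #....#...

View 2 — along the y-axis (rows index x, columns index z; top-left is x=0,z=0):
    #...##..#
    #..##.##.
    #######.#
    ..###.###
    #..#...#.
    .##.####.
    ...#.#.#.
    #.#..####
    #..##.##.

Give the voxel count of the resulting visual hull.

voxel count = 166

full grid |V| = 729
[1] x-view keeps 31 columns → grid now 279
[2] y-view keeps 46 columns → grid now 166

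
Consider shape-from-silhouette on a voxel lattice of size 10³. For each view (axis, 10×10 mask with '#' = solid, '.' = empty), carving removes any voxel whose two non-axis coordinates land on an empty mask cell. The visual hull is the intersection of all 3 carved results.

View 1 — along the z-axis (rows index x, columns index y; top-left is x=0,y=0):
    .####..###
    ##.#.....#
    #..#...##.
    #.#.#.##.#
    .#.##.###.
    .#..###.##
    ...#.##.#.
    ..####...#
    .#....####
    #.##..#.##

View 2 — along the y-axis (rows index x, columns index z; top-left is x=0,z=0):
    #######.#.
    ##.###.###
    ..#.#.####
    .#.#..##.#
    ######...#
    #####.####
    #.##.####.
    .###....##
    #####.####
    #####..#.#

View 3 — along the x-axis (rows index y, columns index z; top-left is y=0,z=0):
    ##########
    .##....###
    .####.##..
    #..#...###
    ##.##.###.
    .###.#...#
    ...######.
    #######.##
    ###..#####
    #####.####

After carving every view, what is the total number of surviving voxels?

remaining voxels: 269

before carving: 1000 voxels (10×10×10)
step 1: project along z, AND mask (53/100) → |grid| = 530
step 2: project along y, AND mask (71/100) → |grid| = 378
step 3: project along x, AND mask (70/100) → |grid| = 269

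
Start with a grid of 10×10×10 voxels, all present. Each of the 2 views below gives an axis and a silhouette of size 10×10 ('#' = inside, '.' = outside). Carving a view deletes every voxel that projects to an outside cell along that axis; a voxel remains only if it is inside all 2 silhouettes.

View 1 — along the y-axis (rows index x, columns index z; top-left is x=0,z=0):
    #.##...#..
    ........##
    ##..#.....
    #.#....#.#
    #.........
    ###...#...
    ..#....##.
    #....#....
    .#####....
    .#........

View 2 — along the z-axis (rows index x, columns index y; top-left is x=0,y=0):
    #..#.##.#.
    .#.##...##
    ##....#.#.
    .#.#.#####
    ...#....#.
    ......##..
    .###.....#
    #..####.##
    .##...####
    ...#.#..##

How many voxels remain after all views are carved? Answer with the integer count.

full grid |V| = 1000
step 1: project along y, AND mask (29/100) → |grid| = 290
step 2: project along z, AND mask (46/100) → |grid| = 140

|visual hull| = 140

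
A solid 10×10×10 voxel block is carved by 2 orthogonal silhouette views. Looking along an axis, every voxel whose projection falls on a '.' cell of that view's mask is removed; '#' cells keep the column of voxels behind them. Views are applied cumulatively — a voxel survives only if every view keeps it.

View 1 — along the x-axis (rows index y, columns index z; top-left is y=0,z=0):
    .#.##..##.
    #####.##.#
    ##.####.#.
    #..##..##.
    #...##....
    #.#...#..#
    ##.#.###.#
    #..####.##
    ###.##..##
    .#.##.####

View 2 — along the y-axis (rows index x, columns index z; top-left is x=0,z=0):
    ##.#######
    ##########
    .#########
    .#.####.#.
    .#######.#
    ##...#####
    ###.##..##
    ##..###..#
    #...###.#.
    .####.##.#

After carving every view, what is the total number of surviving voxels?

450 voxels

initial block: 10^3 = 1000
  1. axis=0 (YZ plane), |mask|=60  ⇒  voxels=600
  2. axis=1 (XZ plane), |mask|=74  ⇒  voxels=450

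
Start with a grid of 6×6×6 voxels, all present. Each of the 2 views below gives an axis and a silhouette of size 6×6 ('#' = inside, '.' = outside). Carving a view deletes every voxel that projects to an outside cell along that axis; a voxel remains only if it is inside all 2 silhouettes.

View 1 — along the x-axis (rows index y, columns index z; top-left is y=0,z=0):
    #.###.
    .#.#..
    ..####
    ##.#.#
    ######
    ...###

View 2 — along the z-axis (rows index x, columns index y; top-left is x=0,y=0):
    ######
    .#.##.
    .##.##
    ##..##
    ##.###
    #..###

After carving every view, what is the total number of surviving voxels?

|visual hull| = 101

initial block: 6^3 = 216
V1 x: intersect with YZ mask (23 set) -- 138 left
V2 z: intersect with XY mask (26 set) -- 101 left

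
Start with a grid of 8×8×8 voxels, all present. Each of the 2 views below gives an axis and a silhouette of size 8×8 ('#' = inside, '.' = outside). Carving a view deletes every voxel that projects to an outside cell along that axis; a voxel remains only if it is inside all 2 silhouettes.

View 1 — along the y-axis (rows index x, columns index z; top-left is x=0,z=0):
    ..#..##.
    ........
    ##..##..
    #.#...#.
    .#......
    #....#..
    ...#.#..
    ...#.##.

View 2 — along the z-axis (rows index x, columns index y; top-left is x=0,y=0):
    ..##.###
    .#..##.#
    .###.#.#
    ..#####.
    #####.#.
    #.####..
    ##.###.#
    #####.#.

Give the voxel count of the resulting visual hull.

full grid |V| = 512
after view 1 [y-axis, 18 of 64 cells solid] → remaining = 144
after view 2 [z-axis, 42 of 64 cells solid] → remaining = 96

|visual hull| = 96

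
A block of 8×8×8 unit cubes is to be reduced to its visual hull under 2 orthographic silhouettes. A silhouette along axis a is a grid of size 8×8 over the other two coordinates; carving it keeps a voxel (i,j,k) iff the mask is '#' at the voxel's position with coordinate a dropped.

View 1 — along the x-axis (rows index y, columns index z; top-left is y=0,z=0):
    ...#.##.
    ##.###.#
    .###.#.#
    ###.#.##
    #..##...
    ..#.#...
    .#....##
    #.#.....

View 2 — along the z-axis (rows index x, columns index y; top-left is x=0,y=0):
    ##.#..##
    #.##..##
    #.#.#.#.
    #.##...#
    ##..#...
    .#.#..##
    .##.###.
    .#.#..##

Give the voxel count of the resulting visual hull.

remaining voxels: 134

before carving: 512 voxels (8×8×8)
after view 1 [x-axis, 30 of 64 cells solid] → remaining = 240
after view 2 [z-axis, 34 of 64 cells solid] → remaining = 134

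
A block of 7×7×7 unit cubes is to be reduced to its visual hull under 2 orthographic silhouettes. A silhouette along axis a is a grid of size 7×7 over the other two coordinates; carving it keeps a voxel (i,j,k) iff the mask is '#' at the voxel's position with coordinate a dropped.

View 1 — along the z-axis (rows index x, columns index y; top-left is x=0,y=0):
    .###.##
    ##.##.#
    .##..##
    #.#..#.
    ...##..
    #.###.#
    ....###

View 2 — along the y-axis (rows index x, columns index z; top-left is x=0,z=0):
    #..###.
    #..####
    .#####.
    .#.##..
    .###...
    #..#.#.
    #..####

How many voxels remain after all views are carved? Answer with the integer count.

initial block: 7^3 = 343
  1. axis=2 (XY plane), |mask|=27  ⇒  voxels=189
  2. axis=1 (XZ plane), |mask|=28  ⇒  voxels=110

110 voxels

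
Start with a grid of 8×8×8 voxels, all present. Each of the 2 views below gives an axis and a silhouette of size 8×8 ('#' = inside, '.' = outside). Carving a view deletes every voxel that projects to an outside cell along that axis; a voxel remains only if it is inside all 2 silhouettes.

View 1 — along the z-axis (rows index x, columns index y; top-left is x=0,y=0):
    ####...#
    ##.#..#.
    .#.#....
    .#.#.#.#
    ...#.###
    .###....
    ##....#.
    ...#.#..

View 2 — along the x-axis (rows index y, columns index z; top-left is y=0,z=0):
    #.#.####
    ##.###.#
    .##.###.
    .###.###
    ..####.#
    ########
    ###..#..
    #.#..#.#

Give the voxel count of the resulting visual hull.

full grid |V| = 512
after view 1 [z-axis, 27 of 64 cells solid] → remaining = 216
after view 2 [x-axis, 44 of 64 cells solid] → remaining = 154

remaining voxels: 154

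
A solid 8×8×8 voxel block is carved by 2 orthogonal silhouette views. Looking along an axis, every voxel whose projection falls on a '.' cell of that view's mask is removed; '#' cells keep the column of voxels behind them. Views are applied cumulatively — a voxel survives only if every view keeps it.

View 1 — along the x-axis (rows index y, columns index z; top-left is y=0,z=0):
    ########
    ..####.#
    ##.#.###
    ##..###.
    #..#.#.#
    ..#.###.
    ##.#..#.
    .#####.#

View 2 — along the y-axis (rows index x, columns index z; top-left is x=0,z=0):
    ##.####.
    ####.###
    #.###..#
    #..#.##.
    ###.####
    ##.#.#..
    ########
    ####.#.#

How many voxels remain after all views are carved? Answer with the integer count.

remaining voxels: 251

full grid |V| = 512
[1] x-view keeps 42 columns → grid now 336
[2] y-view keeps 47 columns → grid now 251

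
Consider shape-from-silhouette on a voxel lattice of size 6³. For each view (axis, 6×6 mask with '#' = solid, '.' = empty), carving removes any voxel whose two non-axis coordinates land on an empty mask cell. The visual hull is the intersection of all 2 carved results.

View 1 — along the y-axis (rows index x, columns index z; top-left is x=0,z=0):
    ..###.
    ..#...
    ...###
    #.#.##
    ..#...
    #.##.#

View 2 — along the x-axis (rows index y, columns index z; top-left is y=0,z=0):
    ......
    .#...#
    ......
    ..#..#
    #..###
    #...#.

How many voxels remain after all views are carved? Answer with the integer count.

full grid |V| = 216
carve view 1 (along y, XZ-mask fill 16/36): 96 voxels remain
carve view 2 (along x, YZ-mask fill 10/36): 27 voxels remain

remaining voxels: 27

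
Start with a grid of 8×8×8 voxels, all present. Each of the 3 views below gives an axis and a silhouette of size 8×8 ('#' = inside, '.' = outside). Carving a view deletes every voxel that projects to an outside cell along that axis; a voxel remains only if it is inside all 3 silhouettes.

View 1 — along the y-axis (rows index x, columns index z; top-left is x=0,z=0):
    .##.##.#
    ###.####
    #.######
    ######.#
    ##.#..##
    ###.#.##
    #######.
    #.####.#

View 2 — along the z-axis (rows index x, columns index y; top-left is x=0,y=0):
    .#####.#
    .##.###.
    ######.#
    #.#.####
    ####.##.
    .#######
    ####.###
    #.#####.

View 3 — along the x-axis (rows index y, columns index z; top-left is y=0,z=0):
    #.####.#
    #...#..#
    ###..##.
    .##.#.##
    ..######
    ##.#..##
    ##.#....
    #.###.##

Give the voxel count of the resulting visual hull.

start: 8×8×8 = 512 voxels
[1] y-view keeps 50 columns → grid now 400
[2] z-view keeps 50 columns → grid now 313
[3] x-view keeps 39 columns → grid now 193

|visual hull| = 193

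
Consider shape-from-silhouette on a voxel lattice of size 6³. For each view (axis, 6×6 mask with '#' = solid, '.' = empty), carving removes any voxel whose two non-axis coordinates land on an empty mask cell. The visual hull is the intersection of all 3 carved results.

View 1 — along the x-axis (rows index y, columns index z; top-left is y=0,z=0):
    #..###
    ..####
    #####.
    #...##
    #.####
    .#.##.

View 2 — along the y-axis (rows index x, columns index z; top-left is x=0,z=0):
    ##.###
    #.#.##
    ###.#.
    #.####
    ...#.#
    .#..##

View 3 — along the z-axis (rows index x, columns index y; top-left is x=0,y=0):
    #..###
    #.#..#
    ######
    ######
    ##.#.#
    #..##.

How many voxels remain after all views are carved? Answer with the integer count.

|visual hull| = 70

full grid |V| = 216
step 1: project along x, AND mask (24/36) → |grid| = 144
step 2: project along y, AND mask (23/36) → |grid| = 96
step 3: project along z, AND mask (26/36) → |grid| = 70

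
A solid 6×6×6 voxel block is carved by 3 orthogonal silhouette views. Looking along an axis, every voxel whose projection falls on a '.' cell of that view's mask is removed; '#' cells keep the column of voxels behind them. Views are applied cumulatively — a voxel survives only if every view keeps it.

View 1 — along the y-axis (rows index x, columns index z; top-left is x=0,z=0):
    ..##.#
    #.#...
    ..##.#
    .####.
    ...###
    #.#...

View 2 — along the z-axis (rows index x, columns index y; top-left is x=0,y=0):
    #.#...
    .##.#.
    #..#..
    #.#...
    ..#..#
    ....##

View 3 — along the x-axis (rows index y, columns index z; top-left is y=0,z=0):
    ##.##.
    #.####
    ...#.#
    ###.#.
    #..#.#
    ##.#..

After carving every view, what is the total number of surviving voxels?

remaining voxels: 17

initial block: 6^3 = 216
carve view 1 (along y, XZ-mask fill 17/36): 102 voxels remain
carve view 2 (along z, XY-mask fill 13/36): 36 voxels remain
carve view 3 (along x, YZ-mask fill 21/36): 17 voxels remain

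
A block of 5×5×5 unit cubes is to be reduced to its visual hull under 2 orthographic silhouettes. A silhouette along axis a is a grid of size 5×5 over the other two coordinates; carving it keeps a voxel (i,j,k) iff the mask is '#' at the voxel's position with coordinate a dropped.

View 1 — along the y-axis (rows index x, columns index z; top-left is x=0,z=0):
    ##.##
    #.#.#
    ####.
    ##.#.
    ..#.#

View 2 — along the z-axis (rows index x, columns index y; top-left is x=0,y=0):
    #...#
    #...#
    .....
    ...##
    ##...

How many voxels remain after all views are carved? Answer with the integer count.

full grid |V| = 125
[1] y-view keeps 16 columns → grid now 80
[2] z-view keeps 8 columns → grid now 24

24 voxels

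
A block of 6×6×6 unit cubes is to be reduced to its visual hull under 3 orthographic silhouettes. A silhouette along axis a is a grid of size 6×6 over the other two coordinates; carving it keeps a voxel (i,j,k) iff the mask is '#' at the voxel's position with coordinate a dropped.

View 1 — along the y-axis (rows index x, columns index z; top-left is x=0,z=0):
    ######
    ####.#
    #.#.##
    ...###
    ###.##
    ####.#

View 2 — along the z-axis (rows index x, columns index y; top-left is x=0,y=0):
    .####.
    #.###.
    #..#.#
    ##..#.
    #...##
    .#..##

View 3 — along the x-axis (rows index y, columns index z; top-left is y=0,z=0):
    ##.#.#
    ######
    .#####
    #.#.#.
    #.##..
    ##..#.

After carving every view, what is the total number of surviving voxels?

before carving: 216 voxels (6×6×6)
step 1: project along y, AND mask (28/36) → |grid| = 168
step 2: project along z, AND mask (20/36) → |grid| = 95
step 3: project along x, AND mask (24/36) → |grid| = 61

|visual hull| = 61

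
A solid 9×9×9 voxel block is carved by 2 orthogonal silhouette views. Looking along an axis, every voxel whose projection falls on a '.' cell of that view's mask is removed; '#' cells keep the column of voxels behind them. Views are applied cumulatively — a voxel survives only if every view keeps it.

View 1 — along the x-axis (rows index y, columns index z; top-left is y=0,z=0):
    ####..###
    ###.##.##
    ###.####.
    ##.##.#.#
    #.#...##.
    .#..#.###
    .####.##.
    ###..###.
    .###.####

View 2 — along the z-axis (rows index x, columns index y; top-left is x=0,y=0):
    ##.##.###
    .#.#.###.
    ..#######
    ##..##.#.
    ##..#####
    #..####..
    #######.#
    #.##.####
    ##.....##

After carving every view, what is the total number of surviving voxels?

333 voxels

full grid |V| = 729
after view 1 [x-axis, 55 of 81 cells solid] → remaining = 495
after view 2 [z-axis, 55 of 81 cells solid] → remaining = 333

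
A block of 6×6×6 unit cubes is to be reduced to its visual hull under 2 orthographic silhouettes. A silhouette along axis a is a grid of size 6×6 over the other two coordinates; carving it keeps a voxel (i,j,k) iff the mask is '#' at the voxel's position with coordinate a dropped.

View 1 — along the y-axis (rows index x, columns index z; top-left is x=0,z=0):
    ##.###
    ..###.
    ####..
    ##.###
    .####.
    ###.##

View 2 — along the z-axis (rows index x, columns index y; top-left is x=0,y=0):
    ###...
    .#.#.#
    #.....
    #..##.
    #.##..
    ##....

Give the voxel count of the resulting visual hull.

remaining voxels: 65

start: 6×6×6 = 216 voxels
carve view 1 (along y, XZ-mask fill 26/36): 156 voxels remain
carve view 2 (along z, XY-mask fill 15/36): 65 voxels remain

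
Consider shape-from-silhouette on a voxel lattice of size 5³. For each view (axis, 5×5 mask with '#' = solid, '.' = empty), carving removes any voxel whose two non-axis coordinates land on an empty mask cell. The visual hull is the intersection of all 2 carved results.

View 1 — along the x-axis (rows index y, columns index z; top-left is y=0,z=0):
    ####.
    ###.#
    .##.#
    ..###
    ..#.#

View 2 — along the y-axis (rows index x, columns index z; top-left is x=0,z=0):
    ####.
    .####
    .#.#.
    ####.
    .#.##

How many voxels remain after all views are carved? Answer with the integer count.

full grid |V| = 125
carve view 1 (along x, YZ-mask fill 16/25): 80 voxels remain
carve view 2 (along y, XZ-mask fill 17/25): 52 voxels remain

voxel count = 52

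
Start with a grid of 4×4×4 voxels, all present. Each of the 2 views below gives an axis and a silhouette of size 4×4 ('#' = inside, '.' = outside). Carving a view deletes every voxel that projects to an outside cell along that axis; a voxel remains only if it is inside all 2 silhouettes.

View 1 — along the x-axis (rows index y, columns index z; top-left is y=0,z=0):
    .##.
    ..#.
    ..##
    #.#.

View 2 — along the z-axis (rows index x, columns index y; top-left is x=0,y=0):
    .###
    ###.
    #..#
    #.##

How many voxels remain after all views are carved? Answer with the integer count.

voxel count = 20

before carving: 64 voxels (4×4×4)
after view 1 [x-axis, 7 of 16 cells solid] → remaining = 28
after view 2 [z-axis, 11 of 16 cells solid] → remaining = 20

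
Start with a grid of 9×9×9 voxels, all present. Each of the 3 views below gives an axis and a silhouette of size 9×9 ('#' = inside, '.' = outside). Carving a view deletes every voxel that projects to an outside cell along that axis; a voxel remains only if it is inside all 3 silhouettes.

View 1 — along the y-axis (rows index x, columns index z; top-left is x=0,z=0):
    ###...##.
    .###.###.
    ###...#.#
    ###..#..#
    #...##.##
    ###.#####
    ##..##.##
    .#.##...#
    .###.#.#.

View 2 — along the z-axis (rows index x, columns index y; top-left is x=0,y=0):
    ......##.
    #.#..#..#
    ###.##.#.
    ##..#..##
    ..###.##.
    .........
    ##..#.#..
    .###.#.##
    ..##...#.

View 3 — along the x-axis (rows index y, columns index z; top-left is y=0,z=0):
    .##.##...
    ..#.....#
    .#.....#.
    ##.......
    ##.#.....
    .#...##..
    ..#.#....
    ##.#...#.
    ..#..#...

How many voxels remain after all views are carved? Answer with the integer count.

before carving: 729 voxels (9×9×9)
step 1: project along y, AND mask (49/81) → |grid| = 441
step 2: project along z, AND mask (35/81) → |grid| = 177
step 3: project along x, AND mask (24/81) → |grid| = 61

remaining voxels: 61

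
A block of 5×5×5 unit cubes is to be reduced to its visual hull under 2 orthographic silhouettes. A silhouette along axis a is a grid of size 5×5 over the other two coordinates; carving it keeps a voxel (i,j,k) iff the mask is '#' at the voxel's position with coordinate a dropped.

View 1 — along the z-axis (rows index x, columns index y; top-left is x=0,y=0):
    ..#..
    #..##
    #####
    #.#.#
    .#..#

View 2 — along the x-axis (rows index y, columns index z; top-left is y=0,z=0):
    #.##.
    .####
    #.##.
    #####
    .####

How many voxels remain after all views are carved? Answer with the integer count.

voxel count = 52

initial block: 5^3 = 125
  1. axis=2 (XY plane), |mask|=14  ⇒  voxels=70
  2. axis=0 (YZ plane), |mask|=19  ⇒  voxels=52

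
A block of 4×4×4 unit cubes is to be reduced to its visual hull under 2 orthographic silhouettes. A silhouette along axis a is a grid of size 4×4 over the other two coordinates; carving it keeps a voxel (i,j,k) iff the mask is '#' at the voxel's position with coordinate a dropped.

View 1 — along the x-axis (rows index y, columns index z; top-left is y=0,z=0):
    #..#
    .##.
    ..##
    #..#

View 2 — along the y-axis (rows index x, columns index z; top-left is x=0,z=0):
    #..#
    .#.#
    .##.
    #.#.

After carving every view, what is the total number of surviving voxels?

16 voxels

initial block: 4^3 = 64
carve view 1 (along x, YZ-mask fill 8/16): 32 voxels remain
carve view 2 (along y, XZ-mask fill 8/16): 16 voxels remain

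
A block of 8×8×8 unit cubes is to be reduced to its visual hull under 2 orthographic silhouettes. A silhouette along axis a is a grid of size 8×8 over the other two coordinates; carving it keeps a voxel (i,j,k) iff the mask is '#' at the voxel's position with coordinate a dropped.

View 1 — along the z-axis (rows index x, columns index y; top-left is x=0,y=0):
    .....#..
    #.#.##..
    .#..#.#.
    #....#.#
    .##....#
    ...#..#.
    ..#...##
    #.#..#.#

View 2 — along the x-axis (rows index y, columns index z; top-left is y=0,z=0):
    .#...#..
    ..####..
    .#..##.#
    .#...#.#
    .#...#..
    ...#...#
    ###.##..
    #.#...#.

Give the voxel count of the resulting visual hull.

voxel count = 72

initial block: 8^3 = 512
carve view 1 (along z, XY-mask fill 23/64): 184 voxels remain
carve view 2 (along x, YZ-mask fill 25/64): 72 voxels remain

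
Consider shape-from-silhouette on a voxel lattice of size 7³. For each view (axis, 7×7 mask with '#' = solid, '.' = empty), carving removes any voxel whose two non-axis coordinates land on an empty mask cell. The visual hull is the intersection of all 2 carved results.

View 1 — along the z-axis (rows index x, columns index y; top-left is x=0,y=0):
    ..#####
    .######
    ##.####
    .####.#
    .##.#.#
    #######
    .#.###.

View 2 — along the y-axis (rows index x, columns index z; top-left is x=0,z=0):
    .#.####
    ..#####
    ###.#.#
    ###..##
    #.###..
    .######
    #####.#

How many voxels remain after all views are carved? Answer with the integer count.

|visual hull| = 192

before carving: 343 voxels (7×7×7)
V1 z: intersect with XY mask (37 set) -- 259 left
V2 y: intersect with XZ mask (36 set) -- 192 left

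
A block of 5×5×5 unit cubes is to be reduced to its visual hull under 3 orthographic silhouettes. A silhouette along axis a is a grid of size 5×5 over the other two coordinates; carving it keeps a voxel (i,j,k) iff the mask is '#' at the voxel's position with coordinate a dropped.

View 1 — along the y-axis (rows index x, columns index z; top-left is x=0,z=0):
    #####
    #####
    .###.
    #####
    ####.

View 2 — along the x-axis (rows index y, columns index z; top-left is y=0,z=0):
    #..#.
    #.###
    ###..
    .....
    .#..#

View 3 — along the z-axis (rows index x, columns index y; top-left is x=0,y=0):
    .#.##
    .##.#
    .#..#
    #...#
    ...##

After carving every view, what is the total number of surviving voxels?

|visual hull| = 23

initial block: 5^3 = 125
[1] y-view keeps 22 columns → grid now 110
[2] x-view keeps 11 columns → grid now 48
[3] z-view keeps 12 columns → grid now 23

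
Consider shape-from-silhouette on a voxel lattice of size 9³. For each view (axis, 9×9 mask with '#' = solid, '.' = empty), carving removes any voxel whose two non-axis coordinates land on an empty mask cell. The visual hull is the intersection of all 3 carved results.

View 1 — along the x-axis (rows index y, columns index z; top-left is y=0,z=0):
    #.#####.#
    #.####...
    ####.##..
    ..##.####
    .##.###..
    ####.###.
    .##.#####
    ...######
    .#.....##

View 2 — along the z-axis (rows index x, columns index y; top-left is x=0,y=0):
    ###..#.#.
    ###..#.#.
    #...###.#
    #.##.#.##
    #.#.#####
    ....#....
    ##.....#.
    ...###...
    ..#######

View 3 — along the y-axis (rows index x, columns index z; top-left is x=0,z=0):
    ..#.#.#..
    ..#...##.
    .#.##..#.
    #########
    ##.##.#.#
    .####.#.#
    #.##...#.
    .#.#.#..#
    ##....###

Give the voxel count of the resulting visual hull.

before carving: 729 voxels (9×9×9)
V1 x: intersect with YZ mask (52 set) -- 468 left
V2 z: intersect with XY mask (42 set) -- 248 left
V3 y: intersect with XZ mask (44 set) -- 136 left

remaining voxels: 136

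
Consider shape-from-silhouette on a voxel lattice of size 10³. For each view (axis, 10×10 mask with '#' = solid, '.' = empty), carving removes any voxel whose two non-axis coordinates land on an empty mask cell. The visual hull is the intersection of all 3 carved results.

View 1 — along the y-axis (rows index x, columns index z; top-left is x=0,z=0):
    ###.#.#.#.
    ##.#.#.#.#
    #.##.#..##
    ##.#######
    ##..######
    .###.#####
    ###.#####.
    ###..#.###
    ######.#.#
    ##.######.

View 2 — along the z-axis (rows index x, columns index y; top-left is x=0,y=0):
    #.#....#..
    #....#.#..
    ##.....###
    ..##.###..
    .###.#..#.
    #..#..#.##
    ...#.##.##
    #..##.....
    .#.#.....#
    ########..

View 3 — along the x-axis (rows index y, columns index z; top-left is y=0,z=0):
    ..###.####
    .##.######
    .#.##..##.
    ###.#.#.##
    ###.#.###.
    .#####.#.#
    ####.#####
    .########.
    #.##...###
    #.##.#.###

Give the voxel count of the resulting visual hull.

start: 10×10×10 = 1000 voxels
after view 1 [y-axis, 74 of 100 cells solid] → remaining = 740
after view 2 [z-axis, 45 of 100 cells solid] → remaining = 340
after view 3 [x-axis, 71 of 100 cells solid] → remaining = 239

voxel count = 239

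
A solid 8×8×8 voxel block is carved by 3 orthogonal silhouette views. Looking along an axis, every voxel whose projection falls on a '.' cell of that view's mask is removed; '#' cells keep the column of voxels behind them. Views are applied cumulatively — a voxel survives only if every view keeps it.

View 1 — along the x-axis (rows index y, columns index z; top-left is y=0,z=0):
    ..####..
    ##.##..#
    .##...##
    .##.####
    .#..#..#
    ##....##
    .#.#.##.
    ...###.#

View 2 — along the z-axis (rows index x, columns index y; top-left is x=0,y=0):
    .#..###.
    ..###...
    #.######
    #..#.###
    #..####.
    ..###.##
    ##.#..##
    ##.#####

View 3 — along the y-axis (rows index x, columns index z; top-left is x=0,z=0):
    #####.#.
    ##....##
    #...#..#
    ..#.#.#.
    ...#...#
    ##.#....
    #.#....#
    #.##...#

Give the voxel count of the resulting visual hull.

initial block: 8^3 = 512
after view 1 [x-axis, 34 of 64 cells solid] → remaining = 272
after view 2 [z-axis, 41 of 64 cells solid] → remaining = 175
after view 3 [y-axis, 28 of 64 cells solid] → remaining = 68

68 voxels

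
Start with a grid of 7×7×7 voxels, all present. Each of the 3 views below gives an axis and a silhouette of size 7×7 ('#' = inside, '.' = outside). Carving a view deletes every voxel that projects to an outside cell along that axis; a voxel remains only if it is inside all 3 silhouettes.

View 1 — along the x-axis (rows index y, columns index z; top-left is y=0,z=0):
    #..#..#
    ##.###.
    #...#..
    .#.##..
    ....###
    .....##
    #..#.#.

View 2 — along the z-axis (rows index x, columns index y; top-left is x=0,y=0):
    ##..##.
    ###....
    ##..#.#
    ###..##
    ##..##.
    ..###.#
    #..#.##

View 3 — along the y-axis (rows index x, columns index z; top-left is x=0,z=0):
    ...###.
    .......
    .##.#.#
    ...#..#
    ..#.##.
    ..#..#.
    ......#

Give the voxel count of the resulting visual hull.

voxel count = 26

before carving: 343 voxels (7×7×7)
[1] x-view keeps 21 columns → grid now 147
[2] z-view keeps 28 columns → grid now 87
[3] y-view keeps 15 columns → grid now 26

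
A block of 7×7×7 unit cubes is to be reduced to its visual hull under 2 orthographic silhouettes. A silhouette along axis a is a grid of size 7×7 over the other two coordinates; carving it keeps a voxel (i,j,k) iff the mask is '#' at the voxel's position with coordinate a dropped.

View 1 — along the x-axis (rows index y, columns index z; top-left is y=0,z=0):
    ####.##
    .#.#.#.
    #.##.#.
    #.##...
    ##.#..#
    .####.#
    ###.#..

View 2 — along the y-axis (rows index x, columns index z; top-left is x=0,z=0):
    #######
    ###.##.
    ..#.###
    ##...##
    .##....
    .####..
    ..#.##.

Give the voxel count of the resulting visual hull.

voxel count = 116

start: 7×7×7 = 343 voxels
  1. axis=0 (YZ plane), |mask|=29  ⇒  voxels=203
  2. axis=1 (XZ plane), |mask|=29  ⇒  voxels=116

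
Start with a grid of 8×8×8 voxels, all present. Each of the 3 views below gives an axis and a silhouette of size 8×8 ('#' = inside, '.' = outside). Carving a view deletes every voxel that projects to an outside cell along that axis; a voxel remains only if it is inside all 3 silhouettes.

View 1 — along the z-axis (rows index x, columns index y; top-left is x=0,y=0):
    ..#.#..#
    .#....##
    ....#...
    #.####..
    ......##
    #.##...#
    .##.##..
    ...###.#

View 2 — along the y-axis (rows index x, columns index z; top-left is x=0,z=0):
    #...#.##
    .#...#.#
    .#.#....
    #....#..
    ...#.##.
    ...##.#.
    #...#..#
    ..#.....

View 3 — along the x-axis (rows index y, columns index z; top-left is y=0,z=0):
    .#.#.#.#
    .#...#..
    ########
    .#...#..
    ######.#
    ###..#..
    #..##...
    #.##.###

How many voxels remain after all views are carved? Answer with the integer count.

before carving: 512 voxels (8×8×8)
  1. axis=2 (XY plane), |mask|=26  ⇒  voxels=208
  2. axis=1 (XZ plane), |mask|=21  ⇒  voxels=67
  3. axis=0 (YZ plane), |mask|=36  ⇒  voxels=44

44 voxels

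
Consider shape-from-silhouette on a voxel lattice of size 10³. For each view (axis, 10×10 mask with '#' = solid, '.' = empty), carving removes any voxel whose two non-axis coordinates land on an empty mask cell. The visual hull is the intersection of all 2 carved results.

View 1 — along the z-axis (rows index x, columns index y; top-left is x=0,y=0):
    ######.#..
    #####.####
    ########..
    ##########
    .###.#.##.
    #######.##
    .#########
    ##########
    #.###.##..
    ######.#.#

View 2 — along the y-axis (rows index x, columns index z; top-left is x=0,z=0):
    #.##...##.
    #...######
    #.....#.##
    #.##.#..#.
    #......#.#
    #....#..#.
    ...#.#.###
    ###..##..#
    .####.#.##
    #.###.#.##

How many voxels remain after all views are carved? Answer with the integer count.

remaining voxels: 428

full grid |V| = 1000
  1. axis=2 (XY plane), |mask|=82  ⇒  voxels=820
  2. axis=1 (XZ plane), |mask|=52  ⇒  voxels=428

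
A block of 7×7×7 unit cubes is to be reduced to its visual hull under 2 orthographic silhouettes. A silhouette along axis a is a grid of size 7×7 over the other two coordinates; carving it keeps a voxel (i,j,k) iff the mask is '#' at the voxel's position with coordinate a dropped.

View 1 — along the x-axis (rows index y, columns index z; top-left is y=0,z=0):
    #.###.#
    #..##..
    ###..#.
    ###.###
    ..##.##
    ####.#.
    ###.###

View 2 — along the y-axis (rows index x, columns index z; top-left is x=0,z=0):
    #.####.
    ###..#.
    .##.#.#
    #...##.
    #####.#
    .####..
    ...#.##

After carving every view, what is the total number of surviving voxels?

full grid |V| = 343
carve view 1 (along x, YZ-mask fill 33/49): 231 voxels remain
carve view 2 (along y, XZ-mask fill 29/49): 138 voxels remain

voxel count = 138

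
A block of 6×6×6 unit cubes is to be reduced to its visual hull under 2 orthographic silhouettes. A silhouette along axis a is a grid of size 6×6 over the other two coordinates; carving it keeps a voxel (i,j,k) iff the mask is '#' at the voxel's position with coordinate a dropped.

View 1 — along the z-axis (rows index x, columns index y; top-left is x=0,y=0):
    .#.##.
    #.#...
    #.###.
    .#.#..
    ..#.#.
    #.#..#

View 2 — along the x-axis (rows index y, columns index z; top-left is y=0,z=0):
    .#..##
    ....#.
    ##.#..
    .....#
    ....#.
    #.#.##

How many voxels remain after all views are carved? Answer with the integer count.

full grid |V| = 216
carve view 1 (along z, XY-mask fill 16/36): 96 voxels remain
carve view 2 (along x, YZ-mask fill 13/36): 33 voxels remain

remaining voxels: 33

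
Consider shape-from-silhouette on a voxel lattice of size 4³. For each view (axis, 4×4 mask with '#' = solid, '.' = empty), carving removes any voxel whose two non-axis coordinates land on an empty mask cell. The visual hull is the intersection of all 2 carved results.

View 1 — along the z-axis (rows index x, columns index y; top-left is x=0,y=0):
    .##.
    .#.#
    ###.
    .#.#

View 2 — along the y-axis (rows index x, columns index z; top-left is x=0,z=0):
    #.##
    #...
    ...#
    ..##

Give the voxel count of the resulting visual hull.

before carving: 64 voxels (4×4×4)
step 1: project along z, AND mask (9/16) → |grid| = 36
step 2: project along y, AND mask (7/16) → |grid| = 15

remaining voxels: 15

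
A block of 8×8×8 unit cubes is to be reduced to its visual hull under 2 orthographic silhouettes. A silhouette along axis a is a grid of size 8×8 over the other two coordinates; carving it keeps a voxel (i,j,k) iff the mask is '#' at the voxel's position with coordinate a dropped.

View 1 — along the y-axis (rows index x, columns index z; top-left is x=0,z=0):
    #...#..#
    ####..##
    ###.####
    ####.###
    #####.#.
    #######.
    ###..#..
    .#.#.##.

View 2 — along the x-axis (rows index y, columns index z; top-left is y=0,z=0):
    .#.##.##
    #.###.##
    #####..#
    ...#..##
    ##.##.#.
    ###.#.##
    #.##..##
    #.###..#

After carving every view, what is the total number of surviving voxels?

223 voxels

initial block: 8^3 = 512
V1 y: intersect with XZ mask (44 set) -- 352 left
V2 x: intersect with YZ mask (41 set) -- 223 left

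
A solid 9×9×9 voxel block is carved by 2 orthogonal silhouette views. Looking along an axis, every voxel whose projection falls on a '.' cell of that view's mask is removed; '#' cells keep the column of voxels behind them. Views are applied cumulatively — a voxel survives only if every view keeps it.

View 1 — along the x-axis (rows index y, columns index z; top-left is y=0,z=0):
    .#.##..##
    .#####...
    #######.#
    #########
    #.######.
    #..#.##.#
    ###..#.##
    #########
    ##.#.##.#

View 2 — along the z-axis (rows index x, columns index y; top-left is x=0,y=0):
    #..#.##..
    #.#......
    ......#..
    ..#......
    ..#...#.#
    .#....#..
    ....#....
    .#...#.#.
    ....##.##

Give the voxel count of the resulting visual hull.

initial block: 9^3 = 729
carve view 1 (along x, YZ-mask fill 60/81): 540 voxels remain
carve view 2 (along z, XY-mask fill 21/81): 136 voxels remain

136 voxels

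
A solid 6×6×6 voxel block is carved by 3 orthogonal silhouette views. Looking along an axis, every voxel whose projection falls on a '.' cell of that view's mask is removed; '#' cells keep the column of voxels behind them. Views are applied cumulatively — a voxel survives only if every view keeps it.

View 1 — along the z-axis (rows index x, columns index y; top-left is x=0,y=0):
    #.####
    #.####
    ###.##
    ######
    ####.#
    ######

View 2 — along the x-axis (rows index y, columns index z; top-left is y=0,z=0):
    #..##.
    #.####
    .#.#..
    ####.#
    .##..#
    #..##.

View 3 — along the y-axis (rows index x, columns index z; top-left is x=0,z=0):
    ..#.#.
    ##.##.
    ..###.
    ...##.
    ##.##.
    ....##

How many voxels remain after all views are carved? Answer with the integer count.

before carving: 216 voxels (6×6×6)
after view 1 [z-axis, 32 of 36 cells solid] → remaining = 192
after view 2 [x-axis, 21 of 36 cells solid] → remaining = 108
after view 3 [y-axis, 17 of 36 cells solid] → remaining = 53

53 voxels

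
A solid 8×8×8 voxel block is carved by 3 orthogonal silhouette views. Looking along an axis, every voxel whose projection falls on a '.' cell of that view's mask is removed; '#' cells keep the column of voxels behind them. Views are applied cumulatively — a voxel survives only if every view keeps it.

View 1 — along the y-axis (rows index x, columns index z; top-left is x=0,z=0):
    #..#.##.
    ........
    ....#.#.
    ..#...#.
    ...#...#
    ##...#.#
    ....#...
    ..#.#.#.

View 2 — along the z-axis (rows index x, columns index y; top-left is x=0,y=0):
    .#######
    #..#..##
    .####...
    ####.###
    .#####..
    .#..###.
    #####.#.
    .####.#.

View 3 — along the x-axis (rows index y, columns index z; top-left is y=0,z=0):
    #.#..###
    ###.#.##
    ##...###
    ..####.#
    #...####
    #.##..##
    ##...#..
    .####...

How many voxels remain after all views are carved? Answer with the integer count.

before carving: 512 voxels (8×8×8)
carve view 1 (along y, XZ-mask fill 18/64): 144 voxels remain
carve view 2 (along z, XY-mask fill 42/64): 97 voxels remain
carve view 3 (along x, YZ-mask fill 38/64): 60 voxels remain

|visual hull| = 60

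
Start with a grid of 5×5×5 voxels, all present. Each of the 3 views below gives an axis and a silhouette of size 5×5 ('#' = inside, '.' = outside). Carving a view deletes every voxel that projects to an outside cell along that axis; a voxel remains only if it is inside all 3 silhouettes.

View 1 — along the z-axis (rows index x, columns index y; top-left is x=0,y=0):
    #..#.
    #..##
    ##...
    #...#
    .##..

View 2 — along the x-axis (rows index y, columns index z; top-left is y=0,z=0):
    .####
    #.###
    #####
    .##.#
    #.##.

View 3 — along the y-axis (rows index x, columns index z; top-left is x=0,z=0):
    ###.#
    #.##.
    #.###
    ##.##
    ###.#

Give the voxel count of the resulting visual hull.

start: 5×5×5 = 125 voxels
after view 1 [z-axis, 11 of 25 cells solid] → remaining = 55
after view 2 [x-axis, 19 of 25 cells solid] → remaining = 41
after view 3 [y-axis, 19 of 25 cells solid] → remaining = 31

|visual hull| = 31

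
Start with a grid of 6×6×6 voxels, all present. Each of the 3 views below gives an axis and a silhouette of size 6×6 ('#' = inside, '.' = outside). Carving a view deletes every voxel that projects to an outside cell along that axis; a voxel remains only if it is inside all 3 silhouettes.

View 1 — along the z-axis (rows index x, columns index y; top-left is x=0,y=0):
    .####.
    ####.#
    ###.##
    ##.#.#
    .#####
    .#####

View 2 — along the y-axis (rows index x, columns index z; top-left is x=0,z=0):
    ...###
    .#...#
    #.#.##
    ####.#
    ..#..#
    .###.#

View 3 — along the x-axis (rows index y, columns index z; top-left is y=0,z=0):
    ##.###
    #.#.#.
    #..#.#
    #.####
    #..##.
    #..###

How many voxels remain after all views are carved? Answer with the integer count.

initial block: 6^3 = 216
[1] z-view keeps 28 columns → grid now 168
[2] y-view keeps 20 columns → grid now 92
[3] x-view keeps 23 columns → grid now 53

53 voxels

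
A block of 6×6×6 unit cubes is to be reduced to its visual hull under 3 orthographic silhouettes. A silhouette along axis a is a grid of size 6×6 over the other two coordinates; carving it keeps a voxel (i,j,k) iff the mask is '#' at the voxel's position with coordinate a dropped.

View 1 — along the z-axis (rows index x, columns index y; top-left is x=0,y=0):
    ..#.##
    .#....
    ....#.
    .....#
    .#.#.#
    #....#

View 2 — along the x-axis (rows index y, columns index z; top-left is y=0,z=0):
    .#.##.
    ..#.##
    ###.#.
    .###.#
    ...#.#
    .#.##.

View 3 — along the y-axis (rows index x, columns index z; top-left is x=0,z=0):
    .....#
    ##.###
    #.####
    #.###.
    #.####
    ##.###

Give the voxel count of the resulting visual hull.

start: 6×6×6 = 216 voxels
  1. axis=2 (XY plane), |mask|=11  ⇒  voxels=66
  2. axis=0 (YZ plane), |mask|=19  ⇒  voxels=33
  3. axis=1 (XZ plane), |mask|=25  ⇒  voxels=21

remaining voxels: 21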